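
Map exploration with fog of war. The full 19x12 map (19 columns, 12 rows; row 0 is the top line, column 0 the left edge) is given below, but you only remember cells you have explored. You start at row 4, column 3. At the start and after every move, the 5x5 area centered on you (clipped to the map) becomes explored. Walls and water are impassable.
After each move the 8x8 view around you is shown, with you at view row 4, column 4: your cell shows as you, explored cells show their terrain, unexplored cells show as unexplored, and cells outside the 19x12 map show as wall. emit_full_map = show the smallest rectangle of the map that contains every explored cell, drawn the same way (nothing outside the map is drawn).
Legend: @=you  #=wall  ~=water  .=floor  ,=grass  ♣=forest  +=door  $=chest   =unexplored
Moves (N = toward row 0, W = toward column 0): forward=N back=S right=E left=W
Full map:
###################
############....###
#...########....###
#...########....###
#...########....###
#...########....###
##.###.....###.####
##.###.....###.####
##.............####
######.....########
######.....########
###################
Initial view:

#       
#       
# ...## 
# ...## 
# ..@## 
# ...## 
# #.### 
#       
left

##      
##      
###...##
###...##
###.@.##
###...##
####.###
##      

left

###     
###     
####...#
####...#
####@..#
####...#
#####.##
###     

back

###     
####...#
####...#
####...#
####@..#
#####.##
#####.# 
###     

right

##      
###...##
###...##
###...##
###.@.##
####.###
####.## 
##      

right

#       
##...## 
##...## 
##...## 
##..@## 
###.### 
###.### 
#       

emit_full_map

#...##
#...##
#...##
#..@##
##.###
##.###

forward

#       
#       
##...## 
##...## 
##..@## 
##...## 
###.### 
###.### 

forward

########
#       
# ##### 
##...## 
##..@## 
##...## 
##...## 
###.### 

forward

########
########
# ##### 
# ##### 
##..@## 
##...## 
##...## 
##...## 

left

########
########
########
########
###.@.##
###...##
###...##
###...##

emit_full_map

######
######
#.@.##
#...##
#...##
#...##
##.###
##.###


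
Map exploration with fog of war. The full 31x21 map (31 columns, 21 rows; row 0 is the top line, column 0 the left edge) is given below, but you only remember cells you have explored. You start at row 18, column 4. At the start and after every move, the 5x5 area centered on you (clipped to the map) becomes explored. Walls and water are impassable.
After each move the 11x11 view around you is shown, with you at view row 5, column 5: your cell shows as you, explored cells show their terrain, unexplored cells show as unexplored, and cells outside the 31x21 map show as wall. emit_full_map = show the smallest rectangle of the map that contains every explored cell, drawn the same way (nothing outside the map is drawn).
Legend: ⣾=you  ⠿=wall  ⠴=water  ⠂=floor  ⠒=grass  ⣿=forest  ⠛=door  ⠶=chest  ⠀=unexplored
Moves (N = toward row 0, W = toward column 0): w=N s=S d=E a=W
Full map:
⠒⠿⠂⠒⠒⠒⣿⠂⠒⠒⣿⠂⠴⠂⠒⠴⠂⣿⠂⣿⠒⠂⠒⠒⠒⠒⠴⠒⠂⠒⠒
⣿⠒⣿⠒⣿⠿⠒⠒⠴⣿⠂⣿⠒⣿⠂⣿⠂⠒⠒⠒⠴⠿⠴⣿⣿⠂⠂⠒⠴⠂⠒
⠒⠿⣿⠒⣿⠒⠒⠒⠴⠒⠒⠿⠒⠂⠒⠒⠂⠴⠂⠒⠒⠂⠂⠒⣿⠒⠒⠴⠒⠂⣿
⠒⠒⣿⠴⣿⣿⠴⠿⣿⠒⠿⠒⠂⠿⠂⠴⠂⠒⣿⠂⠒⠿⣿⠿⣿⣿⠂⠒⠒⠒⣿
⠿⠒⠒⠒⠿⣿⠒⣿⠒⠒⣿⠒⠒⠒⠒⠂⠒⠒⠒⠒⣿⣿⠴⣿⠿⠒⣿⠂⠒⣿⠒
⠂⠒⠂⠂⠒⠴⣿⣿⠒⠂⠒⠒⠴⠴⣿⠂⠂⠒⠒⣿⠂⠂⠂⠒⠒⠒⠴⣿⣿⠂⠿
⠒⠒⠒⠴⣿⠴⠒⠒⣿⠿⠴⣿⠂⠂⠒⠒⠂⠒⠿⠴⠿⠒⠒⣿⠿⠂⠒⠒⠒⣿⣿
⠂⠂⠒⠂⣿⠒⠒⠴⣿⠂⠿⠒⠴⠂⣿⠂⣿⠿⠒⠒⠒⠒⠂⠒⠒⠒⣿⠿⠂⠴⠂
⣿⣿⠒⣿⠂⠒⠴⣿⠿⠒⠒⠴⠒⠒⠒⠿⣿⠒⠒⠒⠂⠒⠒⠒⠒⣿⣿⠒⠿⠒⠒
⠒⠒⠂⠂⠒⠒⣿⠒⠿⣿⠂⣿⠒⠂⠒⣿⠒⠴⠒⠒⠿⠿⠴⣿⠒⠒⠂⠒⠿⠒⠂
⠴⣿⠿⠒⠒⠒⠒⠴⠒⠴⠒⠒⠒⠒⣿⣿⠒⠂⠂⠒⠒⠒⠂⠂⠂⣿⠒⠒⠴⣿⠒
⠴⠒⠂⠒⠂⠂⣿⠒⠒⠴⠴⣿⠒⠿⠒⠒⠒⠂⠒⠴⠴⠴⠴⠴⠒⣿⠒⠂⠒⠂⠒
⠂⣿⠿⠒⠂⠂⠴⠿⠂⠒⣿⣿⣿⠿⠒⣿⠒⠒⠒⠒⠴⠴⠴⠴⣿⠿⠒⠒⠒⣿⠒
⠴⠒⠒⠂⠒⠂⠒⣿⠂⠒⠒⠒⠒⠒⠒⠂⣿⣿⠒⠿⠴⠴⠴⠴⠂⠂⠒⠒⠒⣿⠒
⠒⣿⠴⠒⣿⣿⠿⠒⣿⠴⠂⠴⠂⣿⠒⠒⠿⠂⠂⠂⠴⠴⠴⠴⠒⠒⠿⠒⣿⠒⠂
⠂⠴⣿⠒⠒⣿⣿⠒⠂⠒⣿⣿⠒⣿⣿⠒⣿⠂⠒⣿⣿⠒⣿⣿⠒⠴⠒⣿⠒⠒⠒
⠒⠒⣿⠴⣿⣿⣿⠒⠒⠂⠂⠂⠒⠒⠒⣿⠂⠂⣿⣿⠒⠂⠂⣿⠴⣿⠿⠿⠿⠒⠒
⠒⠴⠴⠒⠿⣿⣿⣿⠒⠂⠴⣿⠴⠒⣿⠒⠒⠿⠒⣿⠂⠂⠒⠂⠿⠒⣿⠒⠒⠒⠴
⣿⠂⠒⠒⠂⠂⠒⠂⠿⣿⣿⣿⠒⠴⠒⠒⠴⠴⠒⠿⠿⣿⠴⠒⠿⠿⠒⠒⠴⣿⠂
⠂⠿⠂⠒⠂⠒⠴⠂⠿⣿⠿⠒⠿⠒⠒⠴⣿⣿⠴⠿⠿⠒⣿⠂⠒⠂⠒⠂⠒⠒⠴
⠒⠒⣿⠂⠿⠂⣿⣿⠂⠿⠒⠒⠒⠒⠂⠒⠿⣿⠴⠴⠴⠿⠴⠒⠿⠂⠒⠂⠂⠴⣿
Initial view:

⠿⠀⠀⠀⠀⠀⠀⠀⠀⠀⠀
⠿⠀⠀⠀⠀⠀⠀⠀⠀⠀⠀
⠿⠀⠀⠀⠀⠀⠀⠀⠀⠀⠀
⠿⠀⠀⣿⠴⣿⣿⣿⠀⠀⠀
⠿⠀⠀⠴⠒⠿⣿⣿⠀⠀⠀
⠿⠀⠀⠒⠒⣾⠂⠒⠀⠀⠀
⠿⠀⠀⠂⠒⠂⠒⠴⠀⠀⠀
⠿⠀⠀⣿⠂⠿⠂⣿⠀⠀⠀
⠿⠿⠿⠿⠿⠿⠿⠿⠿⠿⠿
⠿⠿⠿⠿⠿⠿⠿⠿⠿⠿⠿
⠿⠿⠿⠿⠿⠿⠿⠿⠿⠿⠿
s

⠿⠀⠀⠀⠀⠀⠀⠀⠀⠀⠀
⠿⠀⠀⠀⠀⠀⠀⠀⠀⠀⠀
⠿⠀⠀⣿⠴⣿⣿⣿⠀⠀⠀
⠿⠀⠀⠴⠒⠿⣿⣿⠀⠀⠀
⠿⠀⠀⠒⠒⠂⠂⠒⠀⠀⠀
⠿⠀⠀⠂⠒⣾⠒⠴⠀⠀⠀
⠿⠀⠀⣿⠂⠿⠂⣿⠀⠀⠀
⠿⠿⠿⠿⠿⠿⠿⠿⠿⠿⠿
⠿⠿⠿⠿⠿⠿⠿⠿⠿⠿⠿
⠿⠿⠿⠿⠿⠿⠿⠿⠿⠿⠿
⠿⠿⠿⠿⠿⠿⠿⠿⠿⠿⠿

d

⠀⠀⠀⠀⠀⠀⠀⠀⠀⠀⠀
⠀⠀⠀⠀⠀⠀⠀⠀⠀⠀⠀
⠀⠀⣿⠴⣿⣿⣿⠀⠀⠀⠀
⠀⠀⠴⠒⠿⣿⣿⣿⠀⠀⠀
⠀⠀⠒⠒⠂⠂⠒⠂⠀⠀⠀
⠀⠀⠂⠒⠂⣾⠴⠂⠀⠀⠀
⠀⠀⣿⠂⠿⠂⣿⣿⠀⠀⠀
⠿⠿⠿⠿⠿⠿⠿⠿⠿⠿⠿
⠿⠿⠿⠿⠿⠿⠿⠿⠿⠿⠿
⠿⠿⠿⠿⠿⠿⠿⠿⠿⠿⠿
⠿⠿⠿⠿⠿⠿⠿⠿⠿⠿⠿

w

⠀⠀⠀⠀⠀⠀⠀⠀⠀⠀⠀
⠀⠀⠀⠀⠀⠀⠀⠀⠀⠀⠀
⠀⠀⠀⠀⠀⠀⠀⠀⠀⠀⠀
⠀⠀⣿⠴⣿⣿⣿⠒⠀⠀⠀
⠀⠀⠴⠒⠿⣿⣿⣿⠀⠀⠀
⠀⠀⠒⠒⠂⣾⠒⠂⠀⠀⠀
⠀⠀⠂⠒⠂⠒⠴⠂⠀⠀⠀
⠀⠀⣿⠂⠿⠂⣿⣿⠀⠀⠀
⠿⠿⠿⠿⠿⠿⠿⠿⠿⠿⠿
⠿⠿⠿⠿⠿⠿⠿⠿⠿⠿⠿
⠿⠿⠿⠿⠿⠿⠿⠿⠿⠿⠿

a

⠿⠀⠀⠀⠀⠀⠀⠀⠀⠀⠀
⠿⠀⠀⠀⠀⠀⠀⠀⠀⠀⠀
⠿⠀⠀⠀⠀⠀⠀⠀⠀⠀⠀
⠿⠀⠀⣿⠴⣿⣿⣿⠒⠀⠀
⠿⠀⠀⠴⠒⠿⣿⣿⣿⠀⠀
⠿⠀⠀⠒⠒⣾⠂⠒⠂⠀⠀
⠿⠀⠀⠂⠒⠂⠒⠴⠂⠀⠀
⠿⠀⠀⣿⠂⠿⠂⣿⣿⠀⠀
⠿⠿⠿⠿⠿⠿⠿⠿⠿⠿⠿
⠿⠿⠿⠿⠿⠿⠿⠿⠿⠿⠿
⠿⠿⠿⠿⠿⠿⠿⠿⠿⠿⠿

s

⠿⠀⠀⠀⠀⠀⠀⠀⠀⠀⠀
⠿⠀⠀⠀⠀⠀⠀⠀⠀⠀⠀
⠿⠀⠀⣿⠴⣿⣿⣿⠒⠀⠀
⠿⠀⠀⠴⠒⠿⣿⣿⣿⠀⠀
⠿⠀⠀⠒⠒⠂⠂⠒⠂⠀⠀
⠿⠀⠀⠂⠒⣾⠒⠴⠂⠀⠀
⠿⠀⠀⣿⠂⠿⠂⣿⣿⠀⠀
⠿⠿⠿⠿⠿⠿⠿⠿⠿⠿⠿
⠿⠿⠿⠿⠿⠿⠿⠿⠿⠿⠿
⠿⠿⠿⠿⠿⠿⠿⠿⠿⠿⠿
⠿⠿⠿⠿⠿⠿⠿⠿⠿⠿⠿

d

⠀⠀⠀⠀⠀⠀⠀⠀⠀⠀⠀
⠀⠀⠀⠀⠀⠀⠀⠀⠀⠀⠀
⠀⠀⣿⠴⣿⣿⣿⠒⠀⠀⠀
⠀⠀⠴⠒⠿⣿⣿⣿⠀⠀⠀
⠀⠀⠒⠒⠂⠂⠒⠂⠀⠀⠀
⠀⠀⠂⠒⠂⣾⠴⠂⠀⠀⠀
⠀⠀⣿⠂⠿⠂⣿⣿⠀⠀⠀
⠿⠿⠿⠿⠿⠿⠿⠿⠿⠿⠿
⠿⠿⠿⠿⠿⠿⠿⠿⠿⠿⠿
⠿⠿⠿⠿⠿⠿⠿⠿⠿⠿⠿
⠿⠿⠿⠿⠿⠿⠿⠿⠿⠿⠿

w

⠀⠀⠀⠀⠀⠀⠀⠀⠀⠀⠀
⠀⠀⠀⠀⠀⠀⠀⠀⠀⠀⠀
⠀⠀⠀⠀⠀⠀⠀⠀⠀⠀⠀
⠀⠀⣿⠴⣿⣿⣿⠒⠀⠀⠀
⠀⠀⠴⠒⠿⣿⣿⣿⠀⠀⠀
⠀⠀⠒⠒⠂⣾⠒⠂⠀⠀⠀
⠀⠀⠂⠒⠂⠒⠴⠂⠀⠀⠀
⠀⠀⣿⠂⠿⠂⣿⣿⠀⠀⠀
⠿⠿⠿⠿⠿⠿⠿⠿⠿⠿⠿
⠿⠿⠿⠿⠿⠿⠿⠿⠿⠿⠿
⠿⠿⠿⠿⠿⠿⠿⠿⠿⠿⠿

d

⠀⠀⠀⠀⠀⠀⠀⠀⠀⠀⠀
⠀⠀⠀⠀⠀⠀⠀⠀⠀⠀⠀
⠀⠀⠀⠀⠀⠀⠀⠀⠀⠀⠀
⠀⣿⠴⣿⣿⣿⠒⠒⠀⠀⠀
⠀⠴⠒⠿⣿⣿⣿⠒⠀⠀⠀
⠀⠒⠒⠂⠂⣾⠂⠿⠀⠀⠀
⠀⠂⠒⠂⠒⠴⠂⠿⠀⠀⠀
⠀⣿⠂⠿⠂⣿⣿⠂⠀⠀⠀
⠿⠿⠿⠿⠿⠿⠿⠿⠿⠿⠿
⠿⠿⠿⠿⠿⠿⠿⠿⠿⠿⠿
⠿⠿⠿⠿⠿⠿⠿⠿⠿⠿⠿

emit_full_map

⣿⠴⣿⣿⣿⠒⠒
⠴⠒⠿⣿⣿⣿⠒
⠒⠒⠂⠂⣾⠂⠿
⠂⠒⠂⠒⠴⠂⠿
⣿⠂⠿⠂⣿⣿⠂

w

⠀⠀⠀⠀⠀⠀⠀⠀⠀⠀⠀
⠀⠀⠀⠀⠀⠀⠀⠀⠀⠀⠀
⠀⠀⠀⠀⠀⠀⠀⠀⠀⠀⠀
⠀⠀⠀⠒⣿⣿⠒⠂⠀⠀⠀
⠀⣿⠴⣿⣿⣿⠒⠒⠀⠀⠀
⠀⠴⠒⠿⣿⣾⣿⠒⠀⠀⠀
⠀⠒⠒⠂⠂⠒⠂⠿⠀⠀⠀
⠀⠂⠒⠂⠒⠴⠂⠿⠀⠀⠀
⠀⣿⠂⠿⠂⣿⣿⠂⠀⠀⠀
⠿⠿⠿⠿⠿⠿⠿⠿⠿⠿⠿
⠿⠿⠿⠿⠿⠿⠿⠿⠿⠿⠿

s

⠀⠀⠀⠀⠀⠀⠀⠀⠀⠀⠀
⠀⠀⠀⠀⠀⠀⠀⠀⠀⠀⠀
⠀⠀⠀⠒⣿⣿⠒⠂⠀⠀⠀
⠀⣿⠴⣿⣿⣿⠒⠒⠀⠀⠀
⠀⠴⠒⠿⣿⣿⣿⠒⠀⠀⠀
⠀⠒⠒⠂⠂⣾⠂⠿⠀⠀⠀
⠀⠂⠒⠂⠒⠴⠂⠿⠀⠀⠀
⠀⣿⠂⠿⠂⣿⣿⠂⠀⠀⠀
⠿⠿⠿⠿⠿⠿⠿⠿⠿⠿⠿
⠿⠿⠿⠿⠿⠿⠿⠿⠿⠿⠿
⠿⠿⠿⠿⠿⠿⠿⠿⠿⠿⠿

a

⠀⠀⠀⠀⠀⠀⠀⠀⠀⠀⠀
⠀⠀⠀⠀⠀⠀⠀⠀⠀⠀⠀
⠀⠀⠀⠀⠒⣿⣿⠒⠂⠀⠀
⠀⠀⣿⠴⣿⣿⣿⠒⠒⠀⠀
⠀⠀⠴⠒⠿⣿⣿⣿⠒⠀⠀
⠀⠀⠒⠒⠂⣾⠒⠂⠿⠀⠀
⠀⠀⠂⠒⠂⠒⠴⠂⠿⠀⠀
⠀⠀⣿⠂⠿⠂⣿⣿⠂⠀⠀
⠿⠿⠿⠿⠿⠿⠿⠿⠿⠿⠿
⠿⠿⠿⠿⠿⠿⠿⠿⠿⠿⠿
⠿⠿⠿⠿⠿⠿⠿⠿⠿⠿⠿

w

⠀⠀⠀⠀⠀⠀⠀⠀⠀⠀⠀
⠀⠀⠀⠀⠀⠀⠀⠀⠀⠀⠀
⠀⠀⠀⠀⠀⠀⠀⠀⠀⠀⠀
⠀⠀⠀⠒⠒⣿⣿⠒⠂⠀⠀
⠀⠀⣿⠴⣿⣿⣿⠒⠒⠀⠀
⠀⠀⠴⠒⠿⣾⣿⣿⠒⠀⠀
⠀⠀⠒⠒⠂⠂⠒⠂⠿⠀⠀
⠀⠀⠂⠒⠂⠒⠴⠂⠿⠀⠀
⠀⠀⣿⠂⠿⠂⣿⣿⠂⠀⠀
⠿⠿⠿⠿⠿⠿⠿⠿⠿⠿⠿
⠿⠿⠿⠿⠿⠿⠿⠿⠿⠿⠿

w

⠀⠀⠀⠀⠀⠀⠀⠀⠀⠀⠀
⠀⠀⠀⠀⠀⠀⠀⠀⠀⠀⠀
⠀⠀⠀⠀⠀⠀⠀⠀⠀⠀⠀
⠀⠀⠀⠒⣿⣿⠿⠒⠀⠀⠀
⠀⠀⠀⠒⠒⣿⣿⠒⠂⠀⠀
⠀⠀⣿⠴⣿⣾⣿⠒⠒⠀⠀
⠀⠀⠴⠒⠿⣿⣿⣿⠒⠀⠀
⠀⠀⠒⠒⠂⠂⠒⠂⠿⠀⠀
⠀⠀⠂⠒⠂⠒⠴⠂⠿⠀⠀
⠀⠀⣿⠂⠿⠂⣿⣿⠂⠀⠀
⠿⠿⠿⠿⠿⠿⠿⠿⠿⠿⠿

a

⠿⠀⠀⠀⠀⠀⠀⠀⠀⠀⠀
⠿⠀⠀⠀⠀⠀⠀⠀⠀⠀⠀
⠿⠀⠀⠀⠀⠀⠀⠀⠀⠀⠀
⠿⠀⠀⠴⠒⣿⣿⠿⠒⠀⠀
⠿⠀⠀⣿⠒⠒⣿⣿⠒⠂⠀
⠿⠀⠀⣿⠴⣾⣿⣿⠒⠒⠀
⠿⠀⠀⠴⠒⠿⣿⣿⣿⠒⠀
⠿⠀⠀⠒⠒⠂⠂⠒⠂⠿⠀
⠿⠀⠀⠂⠒⠂⠒⠴⠂⠿⠀
⠿⠀⠀⣿⠂⠿⠂⣿⣿⠂⠀
⠿⠿⠿⠿⠿⠿⠿⠿⠿⠿⠿

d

⠀⠀⠀⠀⠀⠀⠀⠀⠀⠀⠀
⠀⠀⠀⠀⠀⠀⠀⠀⠀⠀⠀
⠀⠀⠀⠀⠀⠀⠀⠀⠀⠀⠀
⠀⠀⠴⠒⣿⣿⠿⠒⠀⠀⠀
⠀⠀⣿⠒⠒⣿⣿⠒⠂⠀⠀
⠀⠀⣿⠴⣿⣾⣿⠒⠒⠀⠀
⠀⠀⠴⠒⠿⣿⣿⣿⠒⠀⠀
⠀⠀⠒⠒⠂⠂⠒⠂⠿⠀⠀
⠀⠀⠂⠒⠂⠒⠴⠂⠿⠀⠀
⠀⠀⣿⠂⠿⠂⣿⣿⠂⠀⠀
⠿⠿⠿⠿⠿⠿⠿⠿⠿⠿⠿

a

⠿⠀⠀⠀⠀⠀⠀⠀⠀⠀⠀
⠿⠀⠀⠀⠀⠀⠀⠀⠀⠀⠀
⠿⠀⠀⠀⠀⠀⠀⠀⠀⠀⠀
⠿⠀⠀⠴⠒⣿⣿⠿⠒⠀⠀
⠿⠀⠀⣿⠒⠒⣿⣿⠒⠂⠀
⠿⠀⠀⣿⠴⣾⣿⣿⠒⠒⠀
⠿⠀⠀⠴⠒⠿⣿⣿⣿⠒⠀
⠿⠀⠀⠒⠒⠂⠂⠒⠂⠿⠀
⠿⠀⠀⠂⠒⠂⠒⠴⠂⠿⠀
⠿⠀⠀⣿⠂⠿⠂⣿⣿⠂⠀
⠿⠿⠿⠿⠿⠿⠿⠿⠿⠿⠿

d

⠀⠀⠀⠀⠀⠀⠀⠀⠀⠀⠀
⠀⠀⠀⠀⠀⠀⠀⠀⠀⠀⠀
⠀⠀⠀⠀⠀⠀⠀⠀⠀⠀⠀
⠀⠀⠴⠒⣿⣿⠿⠒⠀⠀⠀
⠀⠀⣿⠒⠒⣿⣿⠒⠂⠀⠀
⠀⠀⣿⠴⣿⣾⣿⠒⠒⠀⠀
⠀⠀⠴⠒⠿⣿⣿⣿⠒⠀⠀
⠀⠀⠒⠒⠂⠂⠒⠂⠿⠀⠀
⠀⠀⠂⠒⠂⠒⠴⠂⠿⠀⠀
⠀⠀⣿⠂⠿⠂⣿⣿⠂⠀⠀
⠿⠿⠿⠿⠿⠿⠿⠿⠿⠿⠿

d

⠀⠀⠀⠀⠀⠀⠀⠀⠀⠀⠀
⠀⠀⠀⠀⠀⠀⠀⠀⠀⠀⠀
⠀⠀⠀⠀⠀⠀⠀⠀⠀⠀⠀
⠀⠴⠒⣿⣿⠿⠒⣿⠀⠀⠀
⠀⣿⠒⠒⣿⣿⠒⠂⠀⠀⠀
⠀⣿⠴⣿⣿⣾⠒⠒⠀⠀⠀
⠀⠴⠒⠿⣿⣿⣿⠒⠀⠀⠀
⠀⠒⠒⠂⠂⠒⠂⠿⠀⠀⠀
⠀⠂⠒⠂⠒⠴⠂⠿⠀⠀⠀
⠀⣿⠂⠿⠂⣿⣿⠂⠀⠀⠀
⠿⠿⠿⠿⠿⠿⠿⠿⠿⠿⠿

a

⠀⠀⠀⠀⠀⠀⠀⠀⠀⠀⠀
⠀⠀⠀⠀⠀⠀⠀⠀⠀⠀⠀
⠀⠀⠀⠀⠀⠀⠀⠀⠀⠀⠀
⠀⠀⠴⠒⣿⣿⠿⠒⣿⠀⠀
⠀⠀⣿⠒⠒⣿⣿⠒⠂⠀⠀
⠀⠀⣿⠴⣿⣾⣿⠒⠒⠀⠀
⠀⠀⠴⠒⠿⣿⣿⣿⠒⠀⠀
⠀⠀⠒⠒⠂⠂⠒⠂⠿⠀⠀
⠀⠀⠂⠒⠂⠒⠴⠂⠿⠀⠀
⠀⠀⣿⠂⠿⠂⣿⣿⠂⠀⠀
⠿⠿⠿⠿⠿⠿⠿⠿⠿⠿⠿

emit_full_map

⠴⠒⣿⣿⠿⠒⣿
⣿⠒⠒⣿⣿⠒⠂
⣿⠴⣿⣾⣿⠒⠒
⠴⠒⠿⣿⣿⣿⠒
⠒⠒⠂⠂⠒⠂⠿
⠂⠒⠂⠒⠴⠂⠿
⣿⠂⠿⠂⣿⣿⠂

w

⠀⠀⠀⠀⠀⠀⠀⠀⠀⠀⠀
⠀⠀⠀⠀⠀⠀⠀⠀⠀⠀⠀
⠀⠀⠀⠀⠀⠀⠀⠀⠀⠀⠀
⠀⠀⠀⠂⠒⠂⠒⣿⠀⠀⠀
⠀⠀⠴⠒⣿⣿⠿⠒⣿⠀⠀
⠀⠀⣿⠒⠒⣾⣿⠒⠂⠀⠀
⠀⠀⣿⠴⣿⣿⣿⠒⠒⠀⠀
⠀⠀⠴⠒⠿⣿⣿⣿⠒⠀⠀
⠀⠀⠒⠒⠂⠂⠒⠂⠿⠀⠀
⠀⠀⠂⠒⠂⠒⠴⠂⠿⠀⠀
⠀⠀⣿⠂⠿⠂⣿⣿⠂⠀⠀

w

⠀⠀⠀⠀⠀⠀⠀⠀⠀⠀⠀
⠀⠀⠀⠀⠀⠀⠀⠀⠀⠀⠀
⠀⠀⠀⠀⠀⠀⠀⠀⠀⠀⠀
⠀⠀⠀⠒⠂⠂⠴⠿⠀⠀⠀
⠀⠀⠀⠂⠒⠂⠒⣿⠀⠀⠀
⠀⠀⠴⠒⣿⣾⠿⠒⣿⠀⠀
⠀⠀⣿⠒⠒⣿⣿⠒⠂⠀⠀
⠀⠀⣿⠴⣿⣿⣿⠒⠒⠀⠀
⠀⠀⠴⠒⠿⣿⣿⣿⠒⠀⠀
⠀⠀⠒⠒⠂⠂⠒⠂⠿⠀⠀
⠀⠀⠂⠒⠂⠒⠴⠂⠿⠀⠀

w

⠀⠀⠀⠀⠀⠀⠀⠀⠀⠀⠀
⠀⠀⠀⠀⠀⠀⠀⠀⠀⠀⠀
⠀⠀⠀⠀⠀⠀⠀⠀⠀⠀⠀
⠀⠀⠀⠒⠂⠂⣿⠒⠀⠀⠀
⠀⠀⠀⠒⠂⠂⠴⠿⠀⠀⠀
⠀⠀⠀⠂⠒⣾⠒⣿⠀⠀⠀
⠀⠀⠴⠒⣿⣿⠿⠒⣿⠀⠀
⠀⠀⣿⠒⠒⣿⣿⠒⠂⠀⠀
⠀⠀⣿⠴⣿⣿⣿⠒⠒⠀⠀
⠀⠀⠴⠒⠿⣿⣿⣿⠒⠀⠀
⠀⠀⠒⠒⠂⠂⠒⠂⠿⠀⠀

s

⠀⠀⠀⠀⠀⠀⠀⠀⠀⠀⠀
⠀⠀⠀⠀⠀⠀⠀⠀⠀⠀⠀
⠀⠀⠀⠒⠂⠂⣿⠒⠀⠀⠀
⠀⠀⠀⠒⠂⠂⠴⠿⠀⠀⠀
⠀⠀⠀⠂⠒⠂⠒⣿⠀⠀⠀
⠀⠀⠴⠒⣿⣾⠿⠒⣿⠀⠀
⠀⠀⣿⠒⠒⣿⣿⠒⠂⠀⠀
⠀⠀⣿⠴⣿⣿⣿⠒⠒⠀⠀
⠀⠀⠴⠒⠿⣿⣿⣿⠒⠀⠀
⠀⠀⠒⠒⠂⠂⠒⠂⠿⠀⠀
⠀⠀⠂⠒⠂⠒⠴⠂⠿⠀⠀

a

⠿⠀⠀⠀⠀⠀⠀⠀⠀⠀⠀
⠿⠀⠀⠀⠀⠀⠀⠀⠀⠀⠀
⠿⠀⠀⠀⠒⠂⠂⣿⠒⠀⠀
⠿⠀⠀⠿⠒⠂⠂⠴⠿⠀⠀
⠿⠀⠀⠒⠂⠒⠂⠒⣿⠀⠀
⠿⠀⠀⠴⠒⣾⣿⠿⠒⣿⠀
⠿⠀⠀⣿⠒⠒⣿⣿⠒⠂⠀
⠿⠀⠀⣿⠴⣿⣿⣿⠒⠒⠀
⠿⠀⠀⠴⠒⠿⣿⣿⣿⠒⠀
⠿⠀⠀⠒⠒⠂⠂⠒⠂⠿⠀
⠿⠀⠀⠂⠒⠂⠒⠴⠂⠿⠀

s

⠿⠀⠀⠀⠀⠀⠀⠀⠀⠀⠀
⠿⠀⠀⠀⠒⠂⠂⣿⠒⠀⠀
⠿⠀⠀⠿⠒⠂⠂⠴⠿⠀⠀
⠿⠀⠀⠒⠂⠒⠂⠒⣿⠀⠀
⠿⠀⠀⠴⠒⣿⣿⠿⠒⣿⠀
⠿⠀⠀⣿⠒⣾⣿⣿⠒⠂⠀
⠿⠀⠀⣿⠴⣿⣿⣿⠒⠒⠀
⠿⠀⠀⠴⠒⠿⣿⣿⣿⠒⠀
⠿⠀⠀⠒⠒⠂⠂⠒⠂⠿⠀
⠿⠀⠀⠂⠒⠂⠒⠴⠂⠿⠀
⠿⠀⠀⣿⠂⠿⠂⣿⣿⠂⠀

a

⠿⠿⠀⠀⠀⠀⠀⠀⠀⠀⠀
⠿⠿⠀⠀⠀⠒⠂⠂⣿⠒⠀
⠿⠿⠀⠀⠿⠒⠂⠂⠴⠿⠀
⠿⠿⠀⠒⠒⠂⠒⠂⠒⣿⠀
⠿⠿⠀⣿⠴⠒⣿⣿⠿⠒⣿
⠿⠿⠀⠴⣿⣾⠒⣿⣿⠒⠂
⠿⠿⠀⠒⣿⠴⣿⣿⣿⠒⠒
⠿⠿⠀⠴⠴⠒⠿⣿⣿⣿⠒
⠿⠿⠀⠀⠒⠒⠂⠂⠒⠂⠿
⠿⠿⠀⠀⠂⠒⠂⠒⠴⠂⠿
⠿⠿⠀⠀⣿⠂⠿⠂⣿⣿⠂

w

⠿⠿⠀⠀⠀⠀⠀⠀⠀⠀⠀
⠿⠿⠀⠀⠀⠀⠀⠀⠀⠀⠀
⠿⠿⠀⠀⠀⠒⠂⠂⣿⠒⠀
⠿⠿⠀⣿⠿⠒⠂⠂⠴⠿⠀
⠿⠿⠀⠒⠒⠂⠒⠂⠒⣿⠀
⠿⠿⠀⣿⠴⣾⣿⣿⠿⠒⣿
⠿⠿⠀⠴⣿⠒⠒⣿⣿⠒⠂
⠿⠿⠀⠒⣿⠴⣿⣿⣿⠒⠒
⠿⠿⠀⠴⠴⠒⠿⣿⣿⣿⠒
⠿⠿⠀⠀⠒⠒⠂⠂⠒⠂⠿
⠿⠿⠀⠀⠂⠒⠂⠒⠴⠂⠿

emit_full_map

⠀⠀⠒⠂⠂⣿⠒⠀
⣿⠿⠒⠂⠂⠴⠿⠀
⠒⠒⠂⠒⠂⠒⣿⠀
⣿⠴⣾⣿⣿⠿⠒⣿
⠴⣿⠒⠒⣿⣿⠒⠂
⠒⣿⠴⣿⣿⣿⠒⠒
⠴⠴⠒⠿⣿⣿⣿⠒
⠀⠒⠒⠂⠂⠒⠂⠿
⠀⠂⠒⠂⠒⠴⠂⠿
⠀⣿⠂⠿⠂⣿⣿⠂

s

⠿⠿⠀⠀⠀⠀⠀⠀⠀⠀⠀
⠿⠿⠀⠀⠀⠒⠂⠂⣿⠒⠀
⠿⠿⠀⣿⠿⠒⠂⠂⠴⠿⠀
⠿⠿⠀⠒⠒⠂⠒⠂⠒⣿⠀
⠿⠿⠀⣿⠴⠒⣿⣿⠿⠒⣿
⠿⠿⠀⠴⣿⣾⠒⣿⣿⠒⠂
⠿⠿⠀⠒⣿⠴⣿⣿⣿⠒⠒
⠿⠿⠀⠴⠴⠒⠿⣿⣿⣿⠒
⠿⠿⠀⠀⠒⠒⠂⠂⠒⠂⠿
⠿⠿⠀⠀⠂⠒⠂⠒⠴⠂⠿
⠿⠿⠀⠀⣿⠂⠿⠂⣿⣿⠂

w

⠿⠿⠀⠀⠀⠀⠀⠀⠀⠀⠀
⠿⠿⠀⠀⠀⠀⠀⠀⠀⠀⠀
⠿⠿⠀⠀⠀⠒⠂⠂⣿⠒⠀
⠿⠿⠀⣿⠿⠒⠂⠂⠴⠿⠀
⠿⠿⠀⠒⠒⠂⠒⠂⠒⣿⠀
⠿⠿⠀⣿⠴⣾⣿⣿⠿⠒⣿
⠿⠿⠀⠴⣿⠒⠒⣿⣿⠒⠂
⠿⠿⠀⠒⣿⠴⣿⣿⣿⠒⠒
⠿⠿⠀⠴⠴⠒⠿⣿⣿⣿⠒
⠿⠿⠀⠀⠒⠒⠂⠂⠒⠂⠿
⠿⠿⠀⠀⠂⠒⠂⠒⠴⠂⠿

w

⠿⠿⠀⠀⠀⠀⠀⠀⠀⠀⠀
⠿⠿⠀⠀⠀⠀⠀⠀⠀⠀⠀
⠿⠿⠀⠀⠀⠀⠀⠀⠀⠀⠀
⠿⠿⠀⠒⠂⠒⠂⠂⣿⠒⠀
⠿⠿⠀⣿⠿⠒⠂⠂⠴⠿⠀
⠿⠿⠀⠒⠒⣾⠒⠂⠒⣿⠀
⠿⠿⠀⣿⠴⠒⣿⣿⠿⠒⣿
⠿⠿⠀⠴⣿⠒⠒⣿⣿⠒⠂
⠿⠿⠀⠒⣿⠴⣿⣿⣿⠒⠒
⠿⠿⠀⠴⠴⠒⠿⣿⣿⣿⠒
⠿⠿⠀⠀⠒⠒⠂⠂⠒⠂⠿

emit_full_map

⠒⠂⠒⠂⠂⣿⠒⠀
⣿⠿⠒⠂⠂⠴⠿⠀
⠒⠒⣾⠒⠂⠒⣿⠀
⣿⠴⠒⣿⣿⠿⠒⣿
⠴⣿⠒⠒⣿⣿⠒⠂
⠒⣿⠴⣿⣿⣿⠒⠒
⠴⠴⠒⠿⣿⣿⣿⠒
⠀⠒⠒⠂⠂⠒⠂⠿
⠀⠂⠒⠂⠒⠴⠂⠿
⠀⣿⠂⠿⠂⣿⣿⠂


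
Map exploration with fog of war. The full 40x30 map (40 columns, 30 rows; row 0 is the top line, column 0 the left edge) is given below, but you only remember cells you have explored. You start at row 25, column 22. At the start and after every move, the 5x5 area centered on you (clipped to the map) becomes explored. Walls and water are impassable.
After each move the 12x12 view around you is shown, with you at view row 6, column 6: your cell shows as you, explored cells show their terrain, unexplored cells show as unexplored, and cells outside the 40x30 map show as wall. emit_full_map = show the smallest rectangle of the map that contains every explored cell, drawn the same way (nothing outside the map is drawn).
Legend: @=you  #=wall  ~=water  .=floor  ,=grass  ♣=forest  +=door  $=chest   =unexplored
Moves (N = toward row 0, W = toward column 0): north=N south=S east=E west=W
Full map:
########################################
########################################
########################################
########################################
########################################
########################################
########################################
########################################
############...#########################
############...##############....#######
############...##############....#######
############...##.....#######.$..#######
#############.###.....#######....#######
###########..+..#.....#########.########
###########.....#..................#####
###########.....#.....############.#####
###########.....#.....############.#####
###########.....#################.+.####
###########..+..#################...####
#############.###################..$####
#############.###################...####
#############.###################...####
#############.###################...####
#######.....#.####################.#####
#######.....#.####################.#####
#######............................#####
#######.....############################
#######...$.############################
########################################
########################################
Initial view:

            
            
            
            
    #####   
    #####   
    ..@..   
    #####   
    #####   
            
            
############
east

            
            
            
            
   ######   
   ######   
   ...@..   
   ######   
   ######   
            
            
############

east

            
            
            
            
  #######   
  #######   
  ....@..   
  #######   
  #######   
            
            
############

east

            
            
            
            
 ########   
 ########   
 .....@..   
 ########   
 ########   
            
            
############

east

            
            
            
            
#########   
#########   
......@..   
#########   
#########   
            
            
############

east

            
            
            
            
#########   
#########   
......@..   
#########   
#########   
            
            
############


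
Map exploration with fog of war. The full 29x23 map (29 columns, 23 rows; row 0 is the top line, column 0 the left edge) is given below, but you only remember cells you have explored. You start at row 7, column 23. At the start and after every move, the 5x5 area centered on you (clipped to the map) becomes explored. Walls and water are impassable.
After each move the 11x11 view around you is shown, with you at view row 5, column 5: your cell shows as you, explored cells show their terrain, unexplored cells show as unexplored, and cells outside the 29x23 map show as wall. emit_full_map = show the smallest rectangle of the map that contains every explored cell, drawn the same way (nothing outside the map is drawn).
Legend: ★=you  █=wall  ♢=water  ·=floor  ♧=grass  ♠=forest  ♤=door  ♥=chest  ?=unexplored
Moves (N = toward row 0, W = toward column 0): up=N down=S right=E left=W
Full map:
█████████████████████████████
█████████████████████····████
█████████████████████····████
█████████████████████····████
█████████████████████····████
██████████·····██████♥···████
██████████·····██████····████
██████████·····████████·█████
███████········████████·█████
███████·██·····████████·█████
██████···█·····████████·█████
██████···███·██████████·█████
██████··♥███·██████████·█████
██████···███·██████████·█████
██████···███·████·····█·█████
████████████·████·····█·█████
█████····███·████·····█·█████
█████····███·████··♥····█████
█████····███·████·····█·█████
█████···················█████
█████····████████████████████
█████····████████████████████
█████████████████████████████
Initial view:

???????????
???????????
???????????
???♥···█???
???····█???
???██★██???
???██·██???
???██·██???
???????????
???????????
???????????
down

???????????
???????????
???♥···█???
???····█???
???██·██???
???██★██???
???██·██???
???██·██???
???????????
???????????
???????????

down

???????????
???♥···█???
???····█???
???██·██???
???██·██???
???██★██???
???██·██???
???██·██???
???????????
???????????
???????????

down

???♥···█???
???····█???
???██·██???
???██·██???
???██·██???
???██★██???
???██·██???
???██·██???
???????????
???????????
???????????

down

???····█???
???██·██???
???██·██???
???██·██???
???██·██???
???██★██???
???██·██???
???██·██???
???????????
???????????
???????????

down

???██·██???
???██·██???
???██·██???
???██·██???
???██·██???
???██★██???
???██·██???
???·█·██???
???????????
???????????
???????????

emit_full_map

♥···█
····█
██·██
██·██
██·██
██·██
██·██
██★██
██·██
·█·██

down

???██·██???
???██·██???
???██·██???
???██·██???
???██·██???
???██★██???
???·█·██???
???·█·██???
???????????
???????????
???????????

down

???██·██???
???██·██???
???██·██???
???██·██???
???██·██???
???·█★██???
???·█·██???
???·█·██???
???????????
???????????
???????????

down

???██·██???
???██·██???
???██·██???
???██·██???
???·█·██???
???·█★██???
???·█·██???
???···██???
???????????
???????????
???????????

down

???██·██???
???██·██???
???██·██???
???·█·██???
???·█·██???
???·█★██???
???···██???
???·█·██???
???????????
???????????
???????????

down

???██·██???
???██·██???
???·█·██???
???·█·██???
???·█·██???
???··★██???
???·█·██???
???···██???
???????????
???????????
???????????

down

???██·██???
???·█·██???
???·█·██???
???·█·██???
???···██???
???·█★██???
???···██???
???█████???
???????????
???????????
███████████

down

???·█·██???
???·█·██???
???·█·██???
???···██???
???·█·██???
???··★██???
???█████???
???█████???
???????????
███████████
███████████

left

????·█·██??
????·█·██??
????·█·██??
???····██??
???··█·██??
???··★·██??
???██████??
???██████??
???????????
███████████
███████████

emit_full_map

?♥···█
?····█
?██·██
?██·██
?██·██
?██·██
?██·██
?██·██
?██·██
?·█·██
?·█·██
?·█·██
····██
··█·██
··★·██
██████
██████

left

?????·█·██?
?????·█·██?
?????·█·██?
???♥····██?
???···█·██?
???··★··██?
???███████?
???███████?
???????????
███████████
███████████

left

??????·█·██
??????·█·██
??????·█·██
???·♥····██
???····█·██
???··★···██
???████████
???████████
???????????
███████████
███████████

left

???????·█·█
???????·█·█
???????·█·█
???··♥····█
???·····█·█
???··★····█
???████████
???████████
???????????
███████████
███████████

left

????????·█·
????????·█·
????????·█·
???█··♥····
???█·····█·
???··★·····
???████████
???████████
???????????
███████████
███████████

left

?????????·█
?????????·█
?????????·█
???██··♥···
???██·····█
???··★·····
???████████
???████████
???????????
███████████
███████████

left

??????????·
??????????·
??????????·
???███··♥··
???███·····
???··★·····
???████████
???████████
???????????
███████████
███████████

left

???????????
???????????
???????????
???████··♥·
???████····
???··★·····
???████████
???████████
???????????
███████████
███████████

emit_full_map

????????♥···█
????????····█
????????██·██
????????██·██
????????██·██
????????██·██
????????██·██
????????██·██
????????██·██
????????·█·██
????????·█·██
????????·█·██
████··♥····██
████·····█·██
··★········██
█████████████
█████████████


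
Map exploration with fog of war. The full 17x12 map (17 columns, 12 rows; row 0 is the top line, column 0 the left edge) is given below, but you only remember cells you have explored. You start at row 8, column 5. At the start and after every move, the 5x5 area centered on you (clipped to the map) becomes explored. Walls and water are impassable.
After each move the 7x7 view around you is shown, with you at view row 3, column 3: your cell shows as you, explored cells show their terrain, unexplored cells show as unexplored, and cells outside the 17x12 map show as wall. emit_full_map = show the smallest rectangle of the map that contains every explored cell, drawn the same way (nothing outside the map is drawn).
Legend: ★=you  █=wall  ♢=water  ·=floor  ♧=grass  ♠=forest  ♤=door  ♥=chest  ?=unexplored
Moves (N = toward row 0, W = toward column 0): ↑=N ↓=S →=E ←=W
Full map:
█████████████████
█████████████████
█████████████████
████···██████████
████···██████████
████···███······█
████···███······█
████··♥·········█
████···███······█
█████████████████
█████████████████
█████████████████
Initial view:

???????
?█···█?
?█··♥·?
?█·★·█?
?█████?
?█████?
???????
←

???????
?██···█
?██··♥·
?██★··█
?██████
?██████
???????

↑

???????
?██···?
?██···█
?██★·♥·
?██···█
?██████
?██████

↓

?██···?
?██···█
?██··♥·
?██★··█
?██████
?██████
???????

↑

???????
?██···?
?██···█
?██★·♥·
?██···█
?██████
?██████

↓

?██···?
?██···█
?██··♥·
?██★··█
?██████
?██████
???????


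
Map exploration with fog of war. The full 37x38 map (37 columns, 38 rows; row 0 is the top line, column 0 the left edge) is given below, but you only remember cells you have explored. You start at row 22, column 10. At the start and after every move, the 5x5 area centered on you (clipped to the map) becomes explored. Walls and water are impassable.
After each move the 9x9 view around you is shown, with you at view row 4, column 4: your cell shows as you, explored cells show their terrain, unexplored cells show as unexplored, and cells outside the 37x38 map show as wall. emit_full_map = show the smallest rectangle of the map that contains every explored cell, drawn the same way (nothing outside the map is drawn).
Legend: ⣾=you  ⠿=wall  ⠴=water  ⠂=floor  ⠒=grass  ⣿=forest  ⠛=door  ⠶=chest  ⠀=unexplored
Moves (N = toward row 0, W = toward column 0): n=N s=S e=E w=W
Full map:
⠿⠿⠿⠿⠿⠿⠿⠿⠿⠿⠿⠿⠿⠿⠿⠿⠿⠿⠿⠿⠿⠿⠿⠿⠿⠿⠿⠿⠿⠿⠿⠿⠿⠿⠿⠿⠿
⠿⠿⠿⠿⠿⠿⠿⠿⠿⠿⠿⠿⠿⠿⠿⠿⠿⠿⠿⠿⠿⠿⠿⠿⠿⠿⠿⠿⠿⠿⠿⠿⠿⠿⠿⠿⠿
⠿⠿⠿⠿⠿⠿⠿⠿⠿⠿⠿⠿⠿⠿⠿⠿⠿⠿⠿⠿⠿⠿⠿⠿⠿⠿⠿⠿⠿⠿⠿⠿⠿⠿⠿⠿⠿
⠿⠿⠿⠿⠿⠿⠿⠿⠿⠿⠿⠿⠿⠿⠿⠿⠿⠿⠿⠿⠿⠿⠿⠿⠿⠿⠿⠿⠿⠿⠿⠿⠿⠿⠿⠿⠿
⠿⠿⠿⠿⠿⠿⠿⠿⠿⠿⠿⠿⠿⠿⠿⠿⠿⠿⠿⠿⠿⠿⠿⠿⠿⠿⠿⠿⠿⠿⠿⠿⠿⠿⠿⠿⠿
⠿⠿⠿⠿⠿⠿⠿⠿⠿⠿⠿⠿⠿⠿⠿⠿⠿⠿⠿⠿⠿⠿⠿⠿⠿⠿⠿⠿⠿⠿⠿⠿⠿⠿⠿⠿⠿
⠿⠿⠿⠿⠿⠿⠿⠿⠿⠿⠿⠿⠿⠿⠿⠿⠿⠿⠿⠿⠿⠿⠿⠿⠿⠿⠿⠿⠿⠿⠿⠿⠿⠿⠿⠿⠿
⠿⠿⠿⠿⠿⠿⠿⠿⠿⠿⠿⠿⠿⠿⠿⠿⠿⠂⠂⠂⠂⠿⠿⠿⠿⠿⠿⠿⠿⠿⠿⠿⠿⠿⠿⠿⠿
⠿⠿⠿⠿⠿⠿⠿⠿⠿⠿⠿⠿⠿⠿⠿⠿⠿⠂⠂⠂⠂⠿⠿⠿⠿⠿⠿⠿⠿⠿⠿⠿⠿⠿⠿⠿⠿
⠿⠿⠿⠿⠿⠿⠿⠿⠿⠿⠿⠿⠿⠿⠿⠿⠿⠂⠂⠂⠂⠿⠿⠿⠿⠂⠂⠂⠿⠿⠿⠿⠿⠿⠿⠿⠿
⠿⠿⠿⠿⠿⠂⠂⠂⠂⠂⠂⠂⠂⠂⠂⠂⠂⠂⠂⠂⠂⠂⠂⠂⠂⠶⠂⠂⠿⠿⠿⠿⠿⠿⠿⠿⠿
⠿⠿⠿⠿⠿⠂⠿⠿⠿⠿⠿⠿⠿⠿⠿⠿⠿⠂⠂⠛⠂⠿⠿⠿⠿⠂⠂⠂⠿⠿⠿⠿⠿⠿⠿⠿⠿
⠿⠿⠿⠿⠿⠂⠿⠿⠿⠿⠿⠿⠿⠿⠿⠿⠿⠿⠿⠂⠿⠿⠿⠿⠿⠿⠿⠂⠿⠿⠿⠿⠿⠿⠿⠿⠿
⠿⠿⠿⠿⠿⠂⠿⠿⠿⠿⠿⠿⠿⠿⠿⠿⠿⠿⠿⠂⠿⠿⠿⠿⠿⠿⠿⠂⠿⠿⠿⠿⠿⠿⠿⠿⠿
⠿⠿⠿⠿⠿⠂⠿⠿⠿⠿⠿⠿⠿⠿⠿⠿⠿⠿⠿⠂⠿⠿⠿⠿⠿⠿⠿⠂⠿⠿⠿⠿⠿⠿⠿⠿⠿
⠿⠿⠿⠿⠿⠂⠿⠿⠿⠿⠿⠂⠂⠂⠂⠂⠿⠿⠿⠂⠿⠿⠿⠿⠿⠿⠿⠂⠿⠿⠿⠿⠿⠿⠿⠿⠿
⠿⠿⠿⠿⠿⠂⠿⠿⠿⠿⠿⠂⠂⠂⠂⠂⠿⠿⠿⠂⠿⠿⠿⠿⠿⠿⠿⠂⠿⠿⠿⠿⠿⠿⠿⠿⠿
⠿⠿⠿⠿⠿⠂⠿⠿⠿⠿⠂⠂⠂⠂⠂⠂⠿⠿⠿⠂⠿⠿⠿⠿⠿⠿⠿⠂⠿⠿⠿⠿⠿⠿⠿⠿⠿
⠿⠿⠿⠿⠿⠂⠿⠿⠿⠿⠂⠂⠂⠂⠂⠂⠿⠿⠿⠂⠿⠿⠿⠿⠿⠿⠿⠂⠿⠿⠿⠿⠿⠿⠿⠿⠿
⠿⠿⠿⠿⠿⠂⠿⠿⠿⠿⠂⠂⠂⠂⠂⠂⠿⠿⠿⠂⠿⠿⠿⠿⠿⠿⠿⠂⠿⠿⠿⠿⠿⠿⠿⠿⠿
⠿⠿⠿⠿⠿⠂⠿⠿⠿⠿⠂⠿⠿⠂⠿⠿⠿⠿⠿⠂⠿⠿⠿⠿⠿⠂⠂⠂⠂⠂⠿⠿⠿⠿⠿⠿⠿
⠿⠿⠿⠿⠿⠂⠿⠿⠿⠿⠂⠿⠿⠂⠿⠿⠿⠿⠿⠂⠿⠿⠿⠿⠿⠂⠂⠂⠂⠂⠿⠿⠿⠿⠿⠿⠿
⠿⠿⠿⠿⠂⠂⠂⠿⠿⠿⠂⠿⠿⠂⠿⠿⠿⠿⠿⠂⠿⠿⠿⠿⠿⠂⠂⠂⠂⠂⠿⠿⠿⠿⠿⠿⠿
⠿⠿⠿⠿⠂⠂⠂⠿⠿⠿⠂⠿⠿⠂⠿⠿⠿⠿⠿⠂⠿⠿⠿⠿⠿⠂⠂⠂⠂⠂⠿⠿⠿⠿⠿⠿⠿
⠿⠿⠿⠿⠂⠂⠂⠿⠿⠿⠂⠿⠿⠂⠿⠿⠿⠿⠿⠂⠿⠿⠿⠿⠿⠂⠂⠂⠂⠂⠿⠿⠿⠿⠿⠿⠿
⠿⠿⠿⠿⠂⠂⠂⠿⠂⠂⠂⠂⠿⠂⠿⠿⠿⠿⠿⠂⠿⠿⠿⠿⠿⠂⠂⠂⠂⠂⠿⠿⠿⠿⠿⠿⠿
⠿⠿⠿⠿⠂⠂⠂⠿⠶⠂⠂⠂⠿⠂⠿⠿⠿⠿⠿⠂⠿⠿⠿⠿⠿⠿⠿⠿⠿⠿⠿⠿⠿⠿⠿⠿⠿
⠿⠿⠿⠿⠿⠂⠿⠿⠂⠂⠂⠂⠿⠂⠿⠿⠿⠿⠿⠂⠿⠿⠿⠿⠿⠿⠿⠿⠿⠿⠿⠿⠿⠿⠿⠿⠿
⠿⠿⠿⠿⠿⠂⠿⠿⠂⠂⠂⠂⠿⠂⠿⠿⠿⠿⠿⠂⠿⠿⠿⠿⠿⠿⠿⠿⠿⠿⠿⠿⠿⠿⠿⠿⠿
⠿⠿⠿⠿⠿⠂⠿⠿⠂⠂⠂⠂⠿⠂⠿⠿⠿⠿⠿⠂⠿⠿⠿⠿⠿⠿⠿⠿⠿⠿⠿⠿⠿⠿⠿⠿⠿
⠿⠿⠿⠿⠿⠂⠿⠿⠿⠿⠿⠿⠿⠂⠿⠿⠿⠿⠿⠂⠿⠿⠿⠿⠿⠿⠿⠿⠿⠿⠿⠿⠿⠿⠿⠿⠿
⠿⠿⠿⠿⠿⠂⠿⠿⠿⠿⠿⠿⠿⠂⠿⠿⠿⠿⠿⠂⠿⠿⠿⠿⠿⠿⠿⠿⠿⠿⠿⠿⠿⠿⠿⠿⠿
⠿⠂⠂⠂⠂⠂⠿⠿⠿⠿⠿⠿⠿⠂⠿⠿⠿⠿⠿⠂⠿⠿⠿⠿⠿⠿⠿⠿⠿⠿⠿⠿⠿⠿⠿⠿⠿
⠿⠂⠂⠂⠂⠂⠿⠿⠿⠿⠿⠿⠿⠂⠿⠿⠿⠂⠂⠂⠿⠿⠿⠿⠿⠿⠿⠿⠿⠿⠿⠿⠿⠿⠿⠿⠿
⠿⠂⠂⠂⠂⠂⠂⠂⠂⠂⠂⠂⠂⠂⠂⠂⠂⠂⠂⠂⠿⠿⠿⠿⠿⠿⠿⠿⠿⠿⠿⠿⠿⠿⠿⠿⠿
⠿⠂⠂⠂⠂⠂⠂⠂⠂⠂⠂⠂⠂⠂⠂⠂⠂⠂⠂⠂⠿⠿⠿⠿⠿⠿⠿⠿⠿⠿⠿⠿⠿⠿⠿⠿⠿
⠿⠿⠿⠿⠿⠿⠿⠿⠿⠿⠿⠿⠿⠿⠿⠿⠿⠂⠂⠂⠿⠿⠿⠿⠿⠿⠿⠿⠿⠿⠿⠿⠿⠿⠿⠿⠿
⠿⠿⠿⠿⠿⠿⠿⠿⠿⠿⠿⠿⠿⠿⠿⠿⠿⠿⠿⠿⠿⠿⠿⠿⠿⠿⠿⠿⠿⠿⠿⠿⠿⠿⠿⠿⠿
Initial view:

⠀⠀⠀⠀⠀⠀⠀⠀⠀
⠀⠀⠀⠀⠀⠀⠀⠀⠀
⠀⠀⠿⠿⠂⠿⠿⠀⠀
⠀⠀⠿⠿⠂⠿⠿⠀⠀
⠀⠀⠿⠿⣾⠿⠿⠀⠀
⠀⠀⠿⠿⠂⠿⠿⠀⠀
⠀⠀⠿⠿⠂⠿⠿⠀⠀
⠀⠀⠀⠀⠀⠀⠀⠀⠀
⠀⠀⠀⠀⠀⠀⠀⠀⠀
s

⠀⠀⠀⠀⠀⠀⠀⠀⠀
⠀⠀⠿⠿⠂⠿⠿⠀⠀
⠀⠀⠿⠿⠂⠿⠿⠀⠀
⠀⠀⠿⠿⠂⠿⠿⠀⠀
⠀⠀⠿⠿⣾⠿⠿⠀⠀
⠀⠀⠿⠿⠂⠿⠿⠀⠀
⠀⠀⠂⠂⠂⠂⠿⠀⠀
⠀⠀⠀⠀⠀⠀⠀⠀⠀
⠀⠀⠀⠀⠀⠀⠀⠀⠀

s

⠀⠀⠿⠿⠂⠿⠿⠀⠀
⠀⠀⠿⠿⠂⠿⠿⠀⠀
⠀⠀⠿⠿⠂⠿⠿⠀⠀
⠀⠀⠿⠿⠂⠿⠿⠀⠀
⠀⠀⠿⠿⣾⠿⠿⠀⠀
⠀⠀⠂⠂⠂⠂⠿⠀⠀
⠀⠀⠶⠂⠂⠂⠿⠀⠀
⠀⠀⠀⠀⠀⠀⠀⠀⠀
⠀⠀⠀⠀⠀⠀⠀⠀⠀

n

⠀⠀⠀⠀⠀⠀⠀⠀⠀
⠀⠀⠿⠿⠂⠿⠿⠀⠀
⠀⠀⠿⠿⠂⠿⠿⠀⠀
⠀⠀⠿⠿⠂⠿⠿⠀⠀
⠀⠀⠿⠿⣾⠿⠿⠀⠀
⠀⠀⠿⠿⠂⠿⠿⠀⠀
⠀⠀⠂⠂⠂⠂⠿⠀⠀
⠀⠀⠶⠂⠂⠂⠿⠀⠀
⠀⠀⠀⠀⠀⠀⠀⠀⠀

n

⠀⠀⠀⠀⠀⠀⠀⠀⠀
⠀⠀⠀⠀⠀⠀⠀⠀⠀
⠀⠀⠿⠿⠂⠿⠿⠀⠀
⠀⠀⠿⠿⠂⠿⠿⠀⠀
⠀⠀⠿⠿⣾⠿⠿⠀⠀
⠀⠀⠿⠿⠂⠿⠿⠀⠀
⠀⠀⠿⠿⠂⠿⠿⠀⠀
⠀⠀⠂⠂⠂⠂⠿⠀⠀
⠀⠀⠶⠂⠂⠂⠿⠀⠀

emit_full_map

⠿⠿⠂⠿⠿
⠿⠿⠂⠿⠿
⠿⠿⣾⠿⠿
⠿⠿⠂⠿⠿
⠿⠿⠂⠿⠿
⠂⠂⠂⠂⠿
⠶⠂⠂⠂⠿

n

⠀⠀⠀⠀⠀⠀⠀⠀⠀
⠀⠀⠀⠀⠀⠀⠀⠀⠀
⠀⠀⠿⠿⠂⠂⠂⠀⠀
⠀⠀⠿⠿⠂⠿⠿⠀⠀
⠀⠀⠿⠿⣾⠿⠿⠀⠀
⠀⠀⠿⠿⠂⠿⠿⠀⠀
⠀⠀⠿⠿⠂⠿⠿⠀⠀
⠀⠀⠿⠿⠂⠿⠿⠀⠀
⠀⠀⠂⠂⠂⠂⠿⠀⠀

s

⠀⠀⠀⠀⠀⠀⠀⠀⠀
⠀⠀⠿⠿⠂⠂⠂⠀⠀
⠀⠀⠿⠿⠂⠿⠿⠀⠀
⠀⠀⠿⠿⠂⠿⠿⠀⠀
⠀⠀⠿⠿⣾⠿⠿⠀⠀
⠀⠀⠿⠿⠂⠿⠿⠀⠀
⠀⠀⠿⠿⠂⠿⠿⠀⠀
⠀⠀⠂⠂⠂⠂⠿⠀⠀
⠀⠀⠶⠂⠂⠂⠿⠀⠀

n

⠀⠀⠀⠀⠀⠀⠀⠀⠀
⠀⠀⠀⠀⠀⠀⠀⠀⠀
⠀⠀⠿⠿⠂⠂⠂⠀⠀
⠀⠀⠿⠿⠂⠿⠿⠀⠀
⠀⠀⠿⠿⣾⠿⠿⠀⠀
⠀⠀⠿⠿⠂⠿⠿⠀⠀
⠀⠀⠿⠿⠂⠿⠿⠀⠀
⠀⠀⠿⠿⠂⠿⠿⠀⠀
⠀⠀⠂⠂⠂⠂⠿⠀⠀

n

⠀⠀⠀⠀⠀⠀⠀⠀⠀
⠀⠀⠀⠀⠀⠀⠀⠀⠀
⠀⠀⠿⠿⠂⠂⠂⠀⠀
⠀⠀⠿⠿⠂⠂⠂⠀⠀
⠀⠀⠿⠿⣾⠿⠿⠀⠀
⠀⠀⠿⠿⠂⠿⠿⠀⠀
⠀⠀⠿⠿⠂⠿⠿⠀⠀
⠀⠀⠿⠿⠂⠿⠿⠀⠀
⠀⠀⠿⠿⠂⠿⠿⠀⠀

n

⠀⠀⠀⠀⠀⠀⠀⠀⠀
⠀⠀⠀⠀⠀⠀⠀⠀⠀
⠀⠀⠿⠿⠂⠂⠂⠀⠀
⠀⠀⠿⠿⠂⠂⠂⠀⠀
⠀⠀⠿⠿⣾⠂⠂⠀⠀
⠀⠀⠿⠿⠂⠿⠿⠀⠀
⠀⠀⠿⠿⠂⠿⠿⠀⠀
⠀⠀⠿⠿⠂⠿⠿⠀⠀
⠀⠀⠿⠿⠂⠿⠿⠀⠀

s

⠀⠀⠀⠀⠀⠀⠀⠀⠀
⠀⠀⠿⠿⠂⠂⠂⠀⠀
⠀⠀⠿⠿⠂⠂⠂⠀⠀
⠀⠀⠿⠿⠂⠂⠂⠀⠀
⠀⠀⠿⠿⣾⠿⠿⠀⠀
⠀⠀⠿⠿⠂⠿⠿⠀⠀
⠀⠀⠿⠿⠂⠿⠿⠀⠀
⠀⠀⠿⠿⠂⠿⠿⠀⠀
⠀⠀⠿⠿⠂⠿⠿⠀⠀

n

⠀⠀⠀⠀⠀⠀⠀⠀⠀
⠀⠀⠀⠀⠀⠀⠀⠀⠀
⠀⠀⠿⠿⠂⠂⠂⠀⠀
⠀⠀⠿⠿⠂⠂⠂⠀⠀
⠀⠀⠿⠿⣾⠂⠂⠀⠀
⠀⠀⠿⠿⠂⠿⠿⠀⠀
⠀⠀⠿⠿⠂⠿⠿⠀⠀
⠀⠀⠿⠿⠂⠿⠿⠀⠀
⠀⠀⠿⠿⠂⠿⠿⠀⠀

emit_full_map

⠿⠿⠂⠂⠂
⠿⠿⠂⠂⠂
⠿⠿⣾⠂⠂
⠿⠿⠂⠿⠿
⠿⠿⠂⠿⠿
⠿⠿⠂⠿⠿
⠿⠿⠂⠿⠿
⠿⠿⠂⠿⠿
⠂⠂⠂⠂⠿
⠶⠂⠂⠂⠿

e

⠀⠀⠀⠀⠀⠀⠀⠀⠀
⠀⠀⠀⠀⠀⠀⠀⠀⠀
⠀⠿⠿⠂⠂⠂⠂⠀⠀
⠀⠿⠿⠂⠂⠂⠂⠀⠀
⠀⠿⠿⠂⣾⠂⠂⠀⠀
⠀⠿⠿⠂⠿⠿⠂⠀⠀
⠀⠿⠿⠂⠿⠿⠂⠀⠀
⠀⠿⠿⠂⠿⠿⠀⠀⠀
⠀⠿⠿⠂⠿⠿⠀⠀⠀

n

⠀⠀⠀⠀⠀⠀⠀⠀⠀
⠀⠀⠀⠀⠀⠀⠀⠀⠀
⠀⠀⠿⠿⠂⠂⠂⠀⠀
⠀⠿⠿⠂⠂⠂⠂⠀⠀
⠀⠿⠿⠂⣾⠂⠂⠀⠀
⠀⠿⠿⠂⠂⠂⠂⠀⠀
⠀⠿⠿⠂⠿⠿⠂⠀⠀
⠀⠿⠿⠂⠿⠿⠂⠀⠀
⠀⠿⠿⠂⠿⠿⠀⠀⠀

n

⠀⠀⠀⠀⠀⠀⠀⠀⠀
⠀⠀⠀⠀⠀⠀⠀⠀⠀
⠀⠀⠿⠿⠂⠂⠂⠀⠀
⠀⠀⠿⠿⠂⠂⠂⠀⠀
⠀⠿⠿⠂⣾⠂⠂⠀⠀
⠀⠿⠿⠂⠂⠂⠂⠀⠀
⠀⠿⠿⠂⠂⠂⠂⠀⠀
⠀⠿⠿⠂⠿⠿⠂⠀⠀
⠀⠿⠿⠂⠿⠿⠂⠀⠀

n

⠀⠀⠀⠀⠀⠀⠀⠀⠀
⠀⠀⠀⠀⠀⠀⠀⠀⠀
⠀⠀⠿⠿⠿⠿⠿⠀⠀
⠀⠀⠿⠿⠂⠂⠂⠀⠀
⠀⠀⠿⠿⣾⠂⠂⠀⠀
⠀⠿⠿⠂⠂⠂⠂⠀⠀
⠀⠿⠿⠂⠂⠂⠂⠀⠀
⠀⠿⠿⠂⠂⠂⠂⠀⠀
⠀⠿⠿⠂⠿⠿⠂⠀⠀

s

⠀⠀⠀⠀⠀⠀⠀⠀⠀
⠀⠀⠿⠿⠿⠿⠿⠀⠀
⠀⠀⠿⠿⠂⠂⠂⠀⠀
⠀⠀⠿⠿⠂⠂⠂⠀⠀
⠀⠿⠿⠂⣾⠂⠂⠀⠀
⠀⠿⠿⠂⠂⠂⠂⠀⠀
⠀⠿⠿⠂⠂⠂⠂⠀⠀
⠀⠿⠿⠂⠿⠿⠂⠀⠀
⠀⠿⠿⠂⠿⠿⠂⠀⠀

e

⠀⠀⠀⠀⠀⠀⠀⠀⠀
⠀⠿⠿⠿⠿⠿⠀⠀⠀
⠀⠿⠿⠂⠂⠂⠂⠀⠀
⠀⠿⠿⠂⠂⠂⠂⠀⠀
⠿⠿⠂⠂⣾⠂⠂⠀⠀
⠿⠿⠂⠂⠂⠂⠂⠀⠀
⠿⠿⠂⠂⠂⠂⠂⠀⠀
⠿⠿⠂⠿⠿⠂⠀⠀⠀
⠿⠿⠂⠿⠿⠂⠀⠀⠀

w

⠀⠀⠀⠀⠀⠀⠀⠀⠀
⠀⠀⠿⠿⠿⠿⠿⠀⠀
⠀⠀⠿⠿⠂⠂⠂⠂⠀
⠀⠀⠿⠿⠂⠂⠂⠂⠀
⠀⠿⠿⠂⣾⠂⠂⠂⠀
⠀⠿⠿⠂⠂⠂⠂⠂⠀
⠀⠿⠿⠂⠂⠂⠂⠂⠀
⠀⠿⠿⠂⠿⠿⠂⠀⠀
⠀⠿⠿⠂⠿⠿⠂⠀⠀

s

⠀⠀⠿⠿⠿⠿⠿⠀⠀
⠀⠀⠿⠿⠂⠂⠂⠂⠀
⠀⠀⠿⠿⠂⠂⠂⠂⠀
⠀⠿⠿⠂⠂⠂⠂⠂⠀
⠀⠿⠿⠂⣾⠂⠂⠂⠀
⠀⠿⠿⠂⠂⠂⠂⠂⠀
⠀⠿⠿⠂⠿⠿⠂⠀⠀
⠀⠿⠿⠂⠿⠿⠂⠀⠀
⠀⠿⠿⠂⠿⠿⠀⠀⠀

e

⠀⠿⠿⠿⠿⠿⠀⠀⠀
⠀⠿⠿⠂⠂⠂⠂⠀⠀
⠀⠿⠿⠂⠂⠂⠂⠀⠀
⠿⠿⠂⠂⠂⠂⠂⠀⠀
⠿⠿⠂⠂⣾⠂⠂⠀⠀
⠿⠿⠂⠂⠂⠂⠂⠀⠀
⠿⠿⠂⠿⠿⠂⠿⠀⠀
⠿⠿⠂⠿⠿⠂⠀⠀⠀
⠿⠿⠂⠿⠿⠀⠀⠀⠀

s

⠀⠿⠿⠂⠂⠂⠂⠀⠀
⠀⠿⠿⠂⠂⠂⠂⠀⠀
⠿⠿⠂⠂⠂⠂⠂⠀⠀
⠿⠿⠂⠂⠂⠂⠂⠀⠀
⠿⠿⠂⠂⣾⠂⠂⠀⠀
⠿⠿⠂⠿⠿⠂⠿⠀⠀
⠿⠿⠂⠿⠿⠂⠿⠀⠀
⠿⠿⠂⠿⠿⠀⠀⠀⠀
⠿⠿⠂⠿⠿⠀⠀⠀⠀

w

⠀⠀⠿⠿⠂⠂⠂⠂⠀
⠀⠀⠿⠿⠂⠂⠂⠂⠀
⠀⠿⠿⠂⠂⠂⠂⠂⠀
⠀⠿⠿⠂⠂⠂⠂⠂⠀
⠀⠿⠿⠂⣾⠂⠂⠂⠀
⠀⠿⠿⠂⠿⠿⠂⠿⠀
⠀⠿⠿⠂⠿⠿⠂⠿⠀
⠀⠿⠿⠂⠿⠿⠀⠀⠀
⠀⠿⠿⠂⠿⠿⠀⠀⠀

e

⠀⠿⠿⠂⠂⠂⠂⠀⠀
⠀⠿⠿⠂⠂⠂⠂⠀⠀
⠿⠿⠂⠂⠂⠂⠂⠀⠀
⠿⠿⠂⠂⠂⠂⠂⠀⠀
⠿⠿⠂⠂⣾⠂⠂⠀⠀
⠿⠿⠂⠿⠿⠂⠿⠀⠀
⠿⠿⠂⠿⠿⠂⠿⠀⠀
⠿⠿⠂⠿⠿⠀⠀⠀⠀
⠿⠿⠂⠿⠿⠀⠀⠀⠀

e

⠿⠿⠂⠂⠂⠂⠀⠀⠀
⠿⠿⠂⠂⠂⠂⠀⠀⠀
⠿⠂⠂⠂⠂⠂⠂⠀⠀
⠿⠂⠂⠂⠂⠂⠂⠀⠀
⠿⠂⠂⠂⣾⠂⠂⠀⠀
⠿⠂⠿⠿⠂⠿⠿⠀⠀
⠿⠂⠿⠿⠂⠿⠿⠀⠀
⠿⠂⠿⠿⠀⠀⠀⠀⠀
⠿⠂⠿⠿⠀⠀⠀⠀⠀

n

⠿⠿⠿⠿⠿⠀⠀⠀⠀
⠿⠿⠂⠂⠂⠂⠀⠀⠀
⠿⠿⠂⠂⠂⠂⠂⠀⠀
⠿⠂⠂⠂⠂⠂⠂⠀⠀
⠿⠂⠂⠂⣾⠂⠂⠀⠀
⠿⠂⠂⠂⠂⠂⠂⠀⠀
⠿⠂⠿⠿⠂⠿⠿⠀⠀
⠿⠂⠿⠿⠂⠿⠿⠀⠀
⠿⠂⠿⠿⠀⠀⠀⠀⠀

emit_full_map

⠀⠿⠿⠿⠿⠿⠀⠀
⠀⠿⠿⠂⠂⠂⠂⠀
⠀⠿⠿⠂⠂⠂⠂⠂
⠿⠿⠂⠂⠂⠂⠂⠂
⠿⠿⠂⠂⠂⣾⠂⠂
⠿⠿⠂⠂⠂⠂⠂⠂
⠿⠿⠂⠿⠿⠂⠿⠿
⠿⠿⠂⠿⠿⠂⠿⠿
⠿⠿⠂⠿⠿⠀⠀⠀
⠿⠿⠂⠿⠿⠀⠀⠀
⠿⠿⠂⠿⠿⠀⠀⠀
⠂⠂⠂⠂⠿⠀⠀⠀
⠶⠂⠂⠂⠿⠀⠀⠀

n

⠀⠀⠀⠀⠀⠀⠀⠀⠀
⠿⠿⠿⠿⠿⠀⠀⠀⠀
⠿⠿⠂⠂⠂⠂⠂⠀⠀
⠿⠿⠂⠂⠂⠂⠂⠀⠀
⠿⠂⠂⠂⣾⠂⠂⠀⠀
⠿⠂⠂⠂⠂⠂⠂⠀⠀
⠿⠂⠂⠂⠂⠂⠂⠀⠀
⠿⠂⠿⠿⠂⠿⠿⠀⠀
⠿⠂⠿⠿⠂⠿⠿⠀⠀

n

⠀⠀⠀⠀⠀⠀⠀⠀⠀
⠀⠀⠀⠀⠀⠀⠀⠀⠀
⠿⠿⠿⠿⠿⠿⠿⠀⠀
⠿⠿⠂⠂⠂⠂⠂⠀⠀
⠿⠿⠂⠂⣾⠂⠂⠀⠀
⠿⠂⠂⠂⠂⠂⠂⠀⠀
⠿⠂⠂⠂⠂⠂⠂⠀⠀
⠿⠂⠂⠂⠂⠂⠂⠀⠀
⠿⠂⠿⠿⠂⠿⠿⠀⠀

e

⠀⠀⠀⠀⠀⠀⠀⠀⠀
⠀⠀⠀⠀⠀⠀⠀⠀⠀
⠿⠿⠿⠿⠿⠿⠿⠀⠀
⠿⠂⠂⠂⠂⠂⠿⠀⠀
⠿⠂⠂⠂⣾⠂⠿⠀⠀
⠂⠂⠂⠂⠂⠂⠿⠀⠀
⠂⠂⠂⠂⠂⠂⠿⠀⠀
⠂⠂⠂⠂⠂⠂⠀⠀⠀
⠂⠿⠿⠂⠿⠿⠀⠀⠀

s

⠀⠀⠀⠀⠀⠀⠀⠀⠀
⠿⠿⠿⠿⠿⠿⠿⠀⠀
⠿⠂⠂⠂⠂⠂⠿⠀⠀
⠿⠂⠂⠂⠂⠂⠿⠀⠀
⠂⠂⠂⠂⣾⠂⠿⠀⠀
⠂⠂⠂⠂⠂⠂⠿⠀⠀
⠂⠂⠂⠂⠂⠂⠿⠀⠀
⠂⠿⠿⠂⠿⠿⠀⠀⠀
⠂⠿⠿⠂⠿⠿⠀⠀⠀

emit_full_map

⠀⠿⠿⠿⠿⠿⠿⠿⠿
⠀⠿⠿⠂⠂⠂⠂⠂⠿
⠀⠿⠿⠂⠂⠂⠂⠂⠿
⠿⠿⠂⠂⠂⠂⣾⠂⠿
⠿⠿⠂⠂⠂⠂⠂⠂⠿
⠿⠿⠂⠂⠂⠂⠂⠂⠿
⠿⠿⠂⠿⠿⠂⠿⠿⠀
⠿⠿⠂⠿⠿⠂⠿⠿⠀
⠿⠿⠂⠿⠿⠀⠀⠀⠀
⠿⠿⠂⠿⠿⠀⠀⠀⠀
⠿⠿⠂⠿⠿⠀⠀⠀⠀
⠂⠂⠂⠂⠿⠀⠀⠀⠀
⠶⠂⠂⠂⠿⠀⠀⠀⠀

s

⠿⠿⠿⠿⠿⠿⠿⠀⠀
⠿⠂⠂⠂⠂⠂⠿⠀⠀
⠿⠂⠂⠂⠂⠂⠿⠀⠀
⠂⠂⠂⠂⠂⠂⠿⠀⠀
⠂⠂⠂⠂⣾⠂⠿⠀⠀
⠂⠂⠂⠂⠂⠂⠿⠀⠀
⠂⠿⠿⠂⠿⠿⠿⠀⠀
⠂⠿⠿⠂⠿⠿⠀⠀⠀
⠂⠿⠿⠀⠀⠀⠀⠀⠀

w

⠿⠿⠿⠿⠿⠿⠿⠿⠀
⠿⠿⠂⠂⠂⠂⠂⠿⠀
⠿⠿⠂⠂⠂⠂⠂⠿⠀
⠿⠂⠂⠂⠂⠂⠂⠿⠀
⠿⠂⠂⠂⣾⠂⠂⠿⠀
⠿⠂⠂⠂⠂⠂⠂⠿⠀
⠿⠂⠿⠿⠂⠿⠿⠿⠀
⠿⠂⠿⠿⠂⠿⠿⠀⠀
⠿⠂⠿⠿⠀⠀⠀⠀⠀

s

⠿⠿⠂⠂⠂⠂⠂⠿⠀
⠿⠿⠂⠂⠂⠂⠂⠿⠀
⠿⠂⠂⠂⠂⠂⠂⠿⠀
⠿⠂⠂⠂⠂⠂⠂⠿⠀
⠿⠂⠂⠂⣾⠂⠂⠿⠀
⠿⠂⠿⠿⠂⠿⠿⠿⠀
⠿⠂⠿⠿⠂⠿⠿⠀⠀
⠿⠂⠿⠿⠀⠀⠀⠀⠀
⠿⠂⠿⠿⠀⠀⠀⠀⠀

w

⠀⠿⠿⠂⠂⠂⠂⠂⠿
⠀⠿⠿⠂⠂⠂⠂⠂⠿
⠿⠿⠂⠂⠂⠂⠂⠂⠿
⠿⠿⠂⠂⠂⠂⠂⠂⠿
⠿⠿⠂⠂⣾⠂⠂⠂⠿
⠿⠿⠂⠿⠿⠂⠿⠿⠿
⠿⠿⠂⠿⠿⠂⠿⠿⠀
⠿⠿⠂⠿⠿⠀⠀⠀⠀
⠿⠿⠂⠿⠿⠀⠀⠀⠀

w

⠀⠀⠿⠿⠂⠂⠂⠂⠂
⠀⠀⠿⠿⠂⠂⠂⠂⠂
⠀⠿⠿⠂⠂⠂⠂⠂⠂
⠀⠿⠿⠂⠂⠂⠂⠂⠂
⠀⠿⠿⠂⣾⠂⠂⠂⠂
⠀⠿⠿⠂⠿⠿⠂⠿⠿
⠀⠿⠿⠂⠿⠿⠂⠿⠿
⠀⠿⠿⠂⠿⠿⠀⠀⠀
⠀⠿⠿⠂⠿⠿⠀⠀⠀

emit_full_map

⠀⠿⠿⠿⠿⠿⠿⠿⠿
⠀⠿⠿⠂⠂⠂⠂⠂⠿
⠀⠿⠿⠂⠂⠂⠂⠂⠿
⠿⠿⠂⠂⠂⠂⠂⠂⠿
⠿⠿⠂⠂⠂⠂⠂⠂⠿
⠿⠿⠂⣾⠂⠂⠂⠂⠿
⠿⠿⠂⠿⠿⠂⠿⠿⠿
⠿⠿⠂⠿⠿⠂⠿⠿⠀
⠿⠿⠂⠿⠿⠀⠀⠀⠀
⠿⠿⠂⠿⠿⠀⠀⠀⠀
⠿⠿⠂⠿⠿⠀⠀⠀⠀
⠂⠂⠂⠂⠿⠀⠀⠀⠀
⠶⠂⠂⠂⠿⠀⠀⠀⠀
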